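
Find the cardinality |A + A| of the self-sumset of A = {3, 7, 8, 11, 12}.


A + A = {a + a' : a, a' ∈ A}; |A| = 5.
General bounds: 2|A| - 1 ≤ |A + A| ≤ |A|(|A|+1)/2, i.e. 9 ≤ |A + A| ≤ 15.
Lower bound 2|A|-1 is attained iff A is an arithmetic progression.
Enumerate sums a + a' for a ≤ a' (symmetric, so this suffices):
a = 3: 3+3=6, 3+7=10, 3+8=11, 3+11=14, 3+12=15
a = 7: 7+7=14, 7+8=15, 7+11=18, 7+12=19
a = 8: 8+8=16, 8+11=19, 8+12=20
a = 11: 11+11=22, 11+12=23
a = 12: 12+12=24
Distinct sums: {6, 10, 11, 14, 15, 16, 18, 19, 20, 22, 23, 24}
|A + A| = 12

|A + A| = 12


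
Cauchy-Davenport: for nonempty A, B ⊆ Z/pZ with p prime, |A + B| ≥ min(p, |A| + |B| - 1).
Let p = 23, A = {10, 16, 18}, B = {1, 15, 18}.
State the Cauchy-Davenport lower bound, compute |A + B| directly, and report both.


Cauchy-Davenport: |A + B| ≥ min(p, |A| + |B| - 1) for A, B nonempty in Z/pZ.
|A| = 3, |B| = 3, p = 23.
CD lower bound = min(23, 3 + 3 - 1) = min(23, 5) = 5.
Compute A + B mod 23 directly:
a = 10: 10+1=11, 10+15=2, 10+18=5
a = 16: 16+1=17, 16+15=8, 16+18=11
a = 18: 18+1=19, 18+15=10, 18+18=13
A + B = {2, 5, 8, 10, 11, 13, 17, 19}, so |A + B| = 8.
Verify: 8 ≥ 5? Yes ✓.

CD lower bound = 5, actual |A + B| = 8.


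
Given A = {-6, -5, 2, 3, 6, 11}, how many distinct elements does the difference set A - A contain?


A - A = {a - a' : a, a' ∈ A}; |A| = 6.
Bounds: 2|A|-1 ≤ |A - A| ≤ |A|² - |A| + 1, i.e. 11 ≤ |A - A| ≤ 31.
Note: 0 ∈ A - A always (from a - a). The set is symmetric: if d ∈ A - A then -d ∈ A - A.
Enumerate nonzero differences d = a - a' with a > a' (then include -d):
Positive differences: {1, 3, 4, 5, 7, 8, 9, 11, 12, 16, 17}
Full difference set: {0} ∪ (positive diffs) ∪ (negative diffs).
|A - A| = 1 + 2·11 = 23 (matches direct enumeration: 23).

|A - A| = 23


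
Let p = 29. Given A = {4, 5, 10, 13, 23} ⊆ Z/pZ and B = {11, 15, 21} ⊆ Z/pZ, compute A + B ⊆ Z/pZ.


Work in Z/29Z: reduce every sum a + b modulo 29.
Enumerate all 15 pairs:
a = 4: 4+11=15, 4+15=19, 4+21=25
a = 5: 5+11=16, 5+15=20, 5+21=26
a = 10: 10+11=21, 10+15=25, 10+21=2
a = 13: 13+11=24, 13+15=28, 13+21=5
a = 23: 23+11=5, 23+15=9, 23+21=15
Distinct residues collected: {2, 5, 9, 15, 16, 19, 20, 21, 24, 25, 26, 28}
|A + B| = 12 (out of 29 total residues).

A + B = {2, 5, 9, 15, 16, 19, 20, 21, 24, 25, 26, 28}


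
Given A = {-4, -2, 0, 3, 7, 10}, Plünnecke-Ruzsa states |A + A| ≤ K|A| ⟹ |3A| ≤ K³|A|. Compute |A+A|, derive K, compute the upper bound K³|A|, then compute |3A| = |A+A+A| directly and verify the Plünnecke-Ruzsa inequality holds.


|A| = 6.
Step 1: Compute A + A by enumerating all 36 pairs.
A + A = {-8, -6, -4, -2, -1, 0, 1, 3, 5, 6, 7, 8, 10, 13, 14, 17, 20}, so |A + A| = 17.
Step 2: Doubling constant K = |A + A|/|A| = 17/6 = 17/6 ≈ 2.8333.
Step 3: Plünnecke-Ruzsa gives |3A| ≤ K³·|A| = (2.8333)³ · 6 ≈ 136.4722.
Step 4: Compute 3A = A + A + A directly by enumerating all triples (a,b,c) ∈ A³; |3A| = 34.
Step 5: Check 34 ≤ 136.4722? Yes ✓.

K = 17/6, Plünnecke-Ruzsa bound K³|A| ≈ 136.4722, |3A| = 34, inequality holds.


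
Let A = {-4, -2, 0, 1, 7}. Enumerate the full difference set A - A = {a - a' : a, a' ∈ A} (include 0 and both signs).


A - A = {a - a' : a, a' ∈ A}.
Compute a - a' for each ordered pair (a, a'):
a = -4: -4--4=0, -4--2=-2, -4-0=-4, -4-1=-5, -4-7=-11
a = -2: -2--4=2, -2--2=0, -2-0=-2, -2-1=-3, -2-7=-9
a = 0: 0--4=4, 0--2=2, 0-0=0, 0-1=-1, 0-7=-7
a = 1: 1--4=5, 1--2=3, 1-0=1, 1-1=0, 1-7=-6
a = 7: 7--4=11, 7--2=9, 7-0=7, 7-1=6, 7-7=0
Collecting distinct values (and noting 0 appears from a-a):
A - A = {-11, -9, -7, -6, -5, -4, -3, -2, -1, 0, 1, 2, 3, 4, 5, 6, 7, 9, 11}
|A - A| = 19

A - A = {-11, -9, -7, -6, -5, -4, -3, -2, -1, 0, 1, 2, 3, 4, 5, 6, 7, 9, 11}


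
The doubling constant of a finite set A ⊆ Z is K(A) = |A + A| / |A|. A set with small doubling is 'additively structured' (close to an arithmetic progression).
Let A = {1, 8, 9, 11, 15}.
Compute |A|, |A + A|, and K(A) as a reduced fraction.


|A| = 5.
Compute A + A by enumerating all 25 pairs.
A + A = {2, 9, 10, 12, 16, 17, 18, 19, 20, 22, 23, 24, 26, 30}, so |A + A| = 14.
K = |A + A| / |A| = 14/5 (already in lowest terms) ≈ 2.8000.
Reference: AP of size 5 gives K = 9/5 ≈ 1.8000; a fully generic set of size 5 gives K ≈ 3.0000.

|A| = 5, |A + A| = 14, K = 14/5.


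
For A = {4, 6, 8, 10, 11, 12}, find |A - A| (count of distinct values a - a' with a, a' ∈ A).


A - A = {a - a' : a, a' ∈ A}; |A| = 6.
Bounds: 2|A|-1 ≤ |A - A| ≤ |A|² - |A| + 1, i.e. 11 ≤ |A - A| ≤ 31.
Note: 0 ∈ A - A always (from a - a). The set is symmetric: if d ∈ A - A then -d ∈ A - A.
Enumerate nonzero differences d = a - a' with a > a' (then include -d):
Positive differences: {1, 2, 3, 4, 5, 6, 7, 8}
Full difference set: {0} ∪ (positive diffs) ∪ (negative diffs).
|A - A| = 1 + 2·8 = 17 (matches direct enumeration: 17).

|A - A| = 17


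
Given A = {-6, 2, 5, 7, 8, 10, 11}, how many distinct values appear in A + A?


A + A = {a + a' : a, a' ∈ A}; |A| = 7.
General bounds: 2|A| - 1 ≤ |A + A| ≤ |A|(|A|+1)/2, i.e. 13 ≤ |A + A| ≤ 28.
Lower bound 2|A|-1 is attained iff A is an arithmetic progression.
Enumerate sums a + a' for a ≤ a' (symmetric, so this suffices):
a = -6: -6+-6=-12, -6+2=-4, -6+5=-1, -6+7=1, -6+8=2, -6+10=4, -6+11=5
a = 2: 2+2=4, 2+5=7, 2+7=9, 2+8=10, 2+10=12, 2+11=13
a = 5: 5+5=10, 5+7=12, 5+8=13, 5+10=15, 5+11=16
a = 7: 7+7=14, 7+8=15, 7+10=17, 7+11=18
a = 8: 8+8=16, 8+10=18, 8+11=19
a = 10: 10+10=20, 10+11=21
a = 11: 11+11=22
Distinct sums: {-12, -4, -1, 1, 2, 4, 5, 7, 9, 10, 12, 13, 14, 15, 16, 17, 18, 19, 20, 21, 22}
|A + A| = 21

|A + A| = 21


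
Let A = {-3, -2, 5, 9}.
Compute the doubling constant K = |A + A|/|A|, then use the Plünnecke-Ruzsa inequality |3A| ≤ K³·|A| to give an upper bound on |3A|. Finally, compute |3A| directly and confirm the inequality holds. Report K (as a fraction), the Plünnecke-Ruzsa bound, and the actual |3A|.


|A| = 4.
Step 1: Compute A + A by enumerating all 16 pairs.
A + A = {-6, -5, -4, 2, 3, 6, 7, 10, 14, 18}, so |A + A| = 10.
Step 2: Doubling constant K = |A + A|/|A| = 10/4 = 10/4 ≈ 2.5000.
Step 3: Plünnecke-Ruzsa gives |3A| ≤ K³·|A| = (2.5000)³ · 4 ≈ 62.5000.
Step 4: Compute 3A = A + A + A directly by enumerating all triples (a,b,c) ∈ A³; |3A| = 19.
Step 5: Check 19 ≤ 62.5000? Yes ✓.

K = 10/4, Plünnecke-Ruzsa bound K³|A| ≈ 62.5000, |3A| = 19, inequality holds.


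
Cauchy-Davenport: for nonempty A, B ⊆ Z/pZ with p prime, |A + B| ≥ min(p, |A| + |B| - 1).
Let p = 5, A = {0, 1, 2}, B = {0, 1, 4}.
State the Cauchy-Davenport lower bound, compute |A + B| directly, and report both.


Cauchy-Davenport: |A + B| ≥ min(p, |A| + |B| - 1) for A, B nonempty in Z/pZ.
|A| = 3, |B| = 3, p = 5.
CD lower bound = min(5, 3 + 3 - 1) = min(5, 5) = 5.
Compute A + B mod 5 directly:
a = 0: 0+0=0, 0+1=1, 0+4=4
a = 1: 1+0=1, 1+1=2, 1+4=0
a = 2: 2+0=2, 2+1=3, 2+4=1
A + B = {0, 1, 2, 3, 4}, so |A + B| = 5.
Verify: 5 ≥ 5? Yes ✓.

CD lower bound = 5, actual |A + B| = 5.


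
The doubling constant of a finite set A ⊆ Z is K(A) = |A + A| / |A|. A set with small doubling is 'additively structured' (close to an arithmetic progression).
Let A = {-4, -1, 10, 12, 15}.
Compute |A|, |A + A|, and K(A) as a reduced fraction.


|A| = 5.
Compute A + A by enumerating all 25 pairs.
A + A = {-8, -5, -2, 6, 8, 9, 11, 14, 20, 22, 24, 25, 27, 30}, so |A + A| = 14.
K = |A + A| / |A| = 14/5 (already in lowest terms) ≈ 2.8000.
Reference: AP of size 5 gives K = 9/5 ≈ 1.8000; a fully generic set of size 5 gives K ≈ 3.0000.

|A| = 5, |A + A| = 14, K = 14/5.


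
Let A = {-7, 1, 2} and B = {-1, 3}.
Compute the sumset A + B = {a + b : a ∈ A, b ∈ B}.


A + B = {a + b : a ∈ A, b ∈ B}.
Enumerate all |A|·|B| = 3·2 = 6 pairs (a, b) and collect distinct sums.
a = -7: -7+-1=-8, -7+3=-4
a = 1: 1+-1=0, 1+3=4
a = 2: 2+-1=1, 2+3=5
Collecting distinct sums: A + B = {-8, -4, 0, 1, 4, 5}
|A + B| = 6

A + B = {-8, -4, 0, 1, 4, 5}


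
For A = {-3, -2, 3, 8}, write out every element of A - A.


A - A = {a - a' : a, a' ∈ A}.
Compute a - a' for each ordered pair (a, a'):
a = -3: -3--3=0, -3--2=-1, -3-3=-6, -3-8=-11
a = -2: -2--3=1, -2--2=0, -2-3=-5, -2-8=-10
a = 3: 3--3=6, 3--2=5, 3-3=0, 3-8=-5
a = 8: 8--3=11, 8--2=10, 8-3=5, 8-8=0
Collecting distinct values (and noting 0 appears from a-a):
A - A = {-11, -10, -6, -5, -1, 0, 1, 5, 6, 10, 11}
|A - A| = 11

A - A = {-11, -10, -6, -5, -1, 0, 1, 5, 6, 10, 11}


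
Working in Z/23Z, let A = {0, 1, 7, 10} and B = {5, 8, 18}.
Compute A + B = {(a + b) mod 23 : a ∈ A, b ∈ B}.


Work in Z/23Z: reduce every sum a + b modulo 23.
Enumerate all 12 pairs:
a = 0: 0+5=5, 0+8=8, 0+18=18
a = 1: 1+5=6, 1+8=9, 1+18=19
a = 7: 7+5=12, 7+8=15, 7+18=2
a = 10: 10+5=15, 10+8=18, 10+18=5
Distinct residues collected: {2, 5, 6, 8, 9, 12, 15, 18, 19}
|A + B| = 9 (out of 23 total residues).

A + B = {2, 5, 6, 8, 9, 12, 15, 18, 19}


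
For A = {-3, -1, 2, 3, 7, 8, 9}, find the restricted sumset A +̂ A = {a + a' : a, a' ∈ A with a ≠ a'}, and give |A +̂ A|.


Restricted sumset: A +̂ A = {a + a' : a ∈ A, a' ∈ A, a ≠ a'}.
Equivalently, take A + A and drop any sum 2a that is achievable ONLY as a + a for a ∈ A (i.e. sums representable only with equal summands).
Enumerate pairs (a, a') with a < a' (symmetric, so each unordered pair gives one sum; this covers all a ≠ a'):
  -3 + -1 = -4
  -3 + 2 = -1
  -3 + 3 = 0
  -3 + 7 = 4
  -3 + 8 = 5
  -3 + 9 = 6
  -1 + 2 = 1
  -1 + 3 = 2
  -1 + 7 = 6
  -1 + 8 = 7
  -1 + 9 = 8
  2 + 3 = 5
  2 + 7 = 9
  2 + 8 = 10
  2 + 9 = 11
  3 + 7 = 10
  3 + 8 = 11
  3 + 9 = 12
  7 + 8 = 15
  7 + 9 = 16
  8 + 9 = 17
Collected distinct sums: {-4, -1, 0, 1, 2, 4, 5, 6, 7, 8, 9, 10, 11, 12, 15, 16, 17}
|A +̂ A| = 17
(Reference bound: |A +̂ A| ≥ 2|A| - 3 for |A| ≥ 2, with |A| = 7 giving ≥ 11.)

|A +̂ A| = 17


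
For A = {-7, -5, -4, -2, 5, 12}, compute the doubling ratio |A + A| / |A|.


|A| = 6.
Compute A + A by enumerating all 36 pairs.
A + A = {-14, -12, -11, -10, -9, -8, -7, -6, -4, -2, 0, 1, 3, 5, 7, 8, 10, 17, 24}, so |A + A| = 19.
K = |A + A| / |A| = 19/6 (already in lowest terms) ≈ 3.1667.
Reference: AP of size 6 gives K = 11/6 ≈ 1.8333; a fully generic set of size 6 gives K ≈ 3.5000.

|A| = 6, |A + A| = 19, K = 19/6.


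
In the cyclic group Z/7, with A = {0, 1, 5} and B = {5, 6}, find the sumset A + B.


Work in Z/7Z: reduce every sum a + b modulo 7.
Enumerate all 6 pairs:
a = 0: 0+5=5, 0+6=6
a = 1: 1+5=6, 1+6=0
a = 5: 5+5=3, 5+6=4
Distinct residues collected: {0, 3, 4, 5, 6}
|A + B| = 5 (out of 7 total residues).

A + B = {0, 3, 4, 5, 6}


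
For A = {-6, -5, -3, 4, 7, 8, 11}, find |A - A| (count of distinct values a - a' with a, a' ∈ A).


A - A = {a - a' : a, a' ∈ A}; |A| = 7.
Bounds: 2|A|-1 ≤ |A - A| ≤ |A|² - |A| + 1, i.e. 13 ≤ |A - A| ≤ 43.
Note: 0 ∈ A - A always (from a - a). The set is symmetric: if d ∈ A - A then -d ∈ A - A.
Enumerate nonzero differences d = a - a' with a > a' (then include -d):
Positive differences: {1, 2, 3, 4, 7, 9, 10, 11, 12, 13, 14, 16, 17}
Full difference set: {0} ∪ (positive diffs) ∪ (negative diffs).
|A - A| = 1 + 2·13 = 27 (matches direct enumeration: 27).

|A - A| = 27


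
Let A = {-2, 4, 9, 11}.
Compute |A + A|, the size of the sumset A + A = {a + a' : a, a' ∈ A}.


A + A = {a + a' : a, a' ∈ A}; |A| = 4.
General bounds: 2|A| - 1 ≤ |A + A| ≤ |A|(|A|+1)/2, i.e. 7 ≤ |A + A| ≤ 10.
Lower bound 2|A|-1 is attained iff A is an arithmetic progression.
Enumerate sums a + a' for a ≤ a' (symmetric, so this suffices):
a = -2: -2+-2=-4, -2+4=2, -2+9=7, -2+11=9
a = 4: 4+4=8, 4+9=13, 4+11=15
a = 9: 9+9=18, 9+11=20
a = 11: 11+11=22
Distinct sums: {-4, 2, 7, 8, 9, 13, 15, 18, 20, 22}
|A + A| = 10

|A + A| = 10


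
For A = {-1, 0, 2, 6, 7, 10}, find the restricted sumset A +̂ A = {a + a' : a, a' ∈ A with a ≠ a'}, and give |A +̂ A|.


Restricted sumset: A +̂ A = {a + a' : a ∈ A, a' ∈ A, a ≠ a'}.
Equivalently, take A + A and drop any sum 2a that is achievable ONLY as a + a for a ∈ A (i.e. sums representable only with equal summands).
Enumerate pairs (a, a') with a < a' (symmetric, so each unordered pair gives one sum; this covers all a ≠ a'):
  -1 + 0 = -1
  -1 + 2 = 1
  -1 + 6 = 5
  -1 + 7 = 6
  -1 + 10 = 9
  0 + 2 = 2
  0 + 6 = 6
  0 + 7 = 7
  0 + 10 = 10
  2 + 6 = 8
  2 + 7 = 9
  2 + 10 = 12
  6 + 7 = 13
  6 + 10 = 16
  7 + 10 = 17
Collected distinct sums: {-1, 1, 2, 5, 6, 7, 8, 9, 10, 12, 13, 16, 17}
|A +̂ A| = 13
(Reference bound: |A +̂ A| ≥ 2|A| - 3 for |A| ≥ 2, with |A| = 6 giving ≥ 9.)

|A +̂ A| = 13


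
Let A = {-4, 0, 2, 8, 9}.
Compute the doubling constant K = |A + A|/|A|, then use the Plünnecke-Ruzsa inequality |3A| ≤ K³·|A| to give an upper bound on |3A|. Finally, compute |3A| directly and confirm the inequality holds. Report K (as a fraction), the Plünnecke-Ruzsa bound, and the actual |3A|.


|A| = 5.
Step 1: Compute A + A by enumerating all 25 pairs.
A + A = {-8, -4, -2, 0, 2, 4, 5, 8, 9, 10, 11, 16, 17, 18}, so |A + A| = 14.
Step 2: Doubling constant K = |A + A|/|A| = 14/5 = 14/5 ≈ 2.8000.
Step 3: Plünnecke-Ruzsa gives |3A| ≤ K³·|A| = (2.8000)³ · 5 ≈ 109.7600.
Step 4: Compute 3A = A + A + A directly by enumerating all triples (a,b,c) ∈ A³; |3A| = 28.
Step 5: Check 28 ≤ 109.7600? Yes ✓.

K = 14/5, Plünnecke-Ruzsa bound K³|A| ≈ 109.7600, |3A| = 28, inequality holds.


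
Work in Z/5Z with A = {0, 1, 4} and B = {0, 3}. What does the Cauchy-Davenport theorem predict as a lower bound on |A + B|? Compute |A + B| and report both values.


Cauchy-Davenport: |A + B| ≥ min(p, |A| + |B| - 1) for A, B nonempty in Z/pZ.
|A| = 3, |B| = 2, p = 5.
CD lower bound = min(5, 3 + 2 - 1) = min(5, 4) = 4.
Compute A + B mod 5 directly:
a = 0: 0+0=0, 0+3=3
a = 1: 1+0=1, 1+3=4
a = 4: 4+0=4, 4+3=2
A + B = {0, 1, 2, 3, 4}, so |A + B| = 5.
Verify: 5 ≥ 4? Yes ✓.

CD lower bound = 4, actual |A + B| = 5.


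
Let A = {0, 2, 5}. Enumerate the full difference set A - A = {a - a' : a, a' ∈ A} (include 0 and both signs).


A - A = {a - a' : a, a' ∈ A}.
Compute a - a' for each ordered pair (a, a'):
a = 0: 0-0=0, 0-2=-2, 0-5=-5
a = 2: 2-0=2, 2-2=0, 2-5=-3
a = 5: 5-0=5, 5-2=3, 5-5=0
Collecting distinct values (and noting 0 appears from a-a):
A - A = {-5, -3, -2, 0, 2, 3, 5}
|A - A| = 7

A - A = {-5, -3, -2, 0, 2, 3, 5}


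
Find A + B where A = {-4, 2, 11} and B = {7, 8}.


A + B = {a + b : a ∈ A, b ∈ B}.
Enumerate all |A|·|B| = 3·2 = 6 pairs (a, b) and collect distinct sums.
a = -4: -4+7=3, -4+8=4
a = 2: 2+7=9, 2+8=10
a = 11: 11+7=18, 11+8=19
Collecting distinct sums: A + B = {3, 4, 9, 10, 18, 19}
|A + B| = 6

A + B = {3, 4, 9, 10, 18, 19}


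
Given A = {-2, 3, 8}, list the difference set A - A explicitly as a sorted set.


A - A = {a - a' : a, a' ∈ A}.
Compute a - a' for each ordered pair (a, a'):
a = -2: -2--2=0, -2-3=-5, -2-8=-10
a = 3: 3--2=5, 3-3=0, 3-8=-5
a = 8: 8--2=10, 8-3=5, 8-8=0
Collecting distinct values (and noting 0 appears from a-a):
A - A = {-10, -5, 0, 5, 10}
|A - A| = 5

A - A = {-10, -5, 0, 5, 10}


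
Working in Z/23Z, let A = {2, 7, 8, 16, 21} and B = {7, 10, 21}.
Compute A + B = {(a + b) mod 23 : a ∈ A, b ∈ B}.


Work in Z/23Z: reduce every sum a + b modulo 23.
Enumerate all 15 pairs:
a = 2: 2+7=9, 2+10=12, 2+21=0
a = 7: 7+7=14, 7+10=17, 7+21=5
a = 8: 8+7=15, 8+10=18, 8+21=6
a = 16: 16+7=0, 16+10=3, 16+21=14
a = 21: 21+7=5, 21+10=8, 21+21=19
Distinct residues collected: {0, 3, 5, 6, 8, 9, 12, 14, 15, 17, 18, 19}
|A + B| = 12 (out of 23 total residues).

A + B = {0, 3, 5, 6, 8, 9, 12, 14, 15, 17, 18, 19}


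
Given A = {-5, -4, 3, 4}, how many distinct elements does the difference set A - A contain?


A - A = {a - a' : a, a' ∈ A}; |A| = 4.
Bounds: 2|A|-1 ≤ |A - A| ≤ |A|² - |A| + 1, i.e. 7 ≤ |A - A| ≤ 13.
Note: 0 ∈ A - A always (from a - a). The set is symmetric: if d ∈ A - A then -d ∈ A - A.
Enumerate nonzero differences d = a - a' with a > a' (then include -d):
Positive differences: {1, 7, 8, 9}
Full difference set: {0} ∪ (positive diffs) ∪ (negative diffs).
|A - A| = 1 + 2·4 = 9 (matches direct enumeration: 9).

|A - A| = 9


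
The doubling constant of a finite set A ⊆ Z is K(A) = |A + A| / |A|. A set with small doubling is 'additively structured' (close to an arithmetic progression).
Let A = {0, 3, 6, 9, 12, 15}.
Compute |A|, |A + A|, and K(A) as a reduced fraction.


|A| = 6.
Compute A + A by enumerating all 36 pairs.
A + A = {0, 3, 6, 9, 12, 15, 18, 21, 24, 27, 30}, so |A + A| = 11.
K = |A + A| / |A| = 11/6 (already in lowest terms) ≈ 1.8333.
Reference: AP of size 6 gives K = 11/6 ≈ 1.8333; a fully generic set of size 6 gives K ≈ 3.5000.

|A| = 6, |A + A| = 11, K = 11/6.


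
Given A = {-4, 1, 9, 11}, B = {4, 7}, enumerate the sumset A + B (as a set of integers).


A + B = {a + b : a ∈ A, b ∈ B}.
Enumerate all |A|·|B| = 4·2 = 8 pairs (a, b) and collect distinct sums.
a = -4: -4+4=0, -4+7=3
a = 1: 1+4=5, 1+7=8
a = 9: 9+4=13, 9+7=16
a = 11: 11+4=15, 11+7=18
Collecting distinct sums: A + B = {0, 3, 5, 8, 13, 15, 16, 18}
|A + B| = 8

A + B = {0, 3, 5, 8, 13, 15, 16, 18}


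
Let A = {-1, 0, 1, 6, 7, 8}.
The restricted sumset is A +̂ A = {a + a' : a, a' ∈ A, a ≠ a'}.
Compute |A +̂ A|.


Restricted sumset: A +̂ A = {a + a' : a ∈ A, a' ∈ A, a ≠ a'}.
Equivalently, take A + A and drop any sum 2a that is achievable ONLY as a + a for a ∈ A (i.e. sums representable only with equal summands).
Enumerate pairs (a, a') with a < a' (symmetric, so each unordered pair gives one sum; this covers all a ≠ a'):
  -1 + 0 = -1
  -1 + 1 = 0
  -1 + 6 = 5
  -1 + 7 = 6
  -1 + 8 = 7
  0 + 1 = 1
  0 + 6 = 6
  0 + 7 = 7
  0 + 8 = 8
  1 + 6 = 7
  1 + 7 = 8
  1 + 8 = 9
  6 + 7 = 13
  6 + 8 = 14
  7 + 8 = 15
Collected distinct sums: {-1, 0, 1, 5, 6, 7, 8, 9, 13, 14, 15}
|A +̂ A| = 11
(Reference bound: |A +̂ A| ≥ 2|A| - 3 for |A| ≥ 2, with |A| = 6 giving ≥ 9.)

|A +̂ A| = 11


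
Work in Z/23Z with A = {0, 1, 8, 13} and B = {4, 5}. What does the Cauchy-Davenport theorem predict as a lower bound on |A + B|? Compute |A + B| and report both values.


Cauchy-Davenport: |A + B| ≥ min(p, |A| + |B| - 1) for A, B nonempty in Z/pZ.
|A| = 4, |B| = 2, p = 23.
CD lower bound = min(23, 4 + 2 - 1) = min(23, 5) = 5.
Compute A + B mod 23 directly:
a = 0: 0+4=4, 0+5=5
a = 1: 1+4=5, 1+5=6
a = 8: 8+4=12, 8+5=13
a = 13: 13+4=17, 13+5=18
A + B = {4, 5, 6, 12, 13, 17, 18}, so |A + B| = 7.
Verify: 7 ≥ 5? Yes ✓.

CD lower bound = 5, actual |A + B| = 7.


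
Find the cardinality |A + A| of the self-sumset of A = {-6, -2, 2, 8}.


A + A = {a + a' : a, a' ∈ A}; |A| = 4.
General bounds: 2|A| - 1 ≤ |A + A| ≤ |A|(|A|+1)/2, i.e. 7 ≤ |A + A| ≤ 10.
Lower bound 2|A|-1 is attained iff A is an arithmetic progression.
Enumerate sums a + a' for a ≤ a' (symmetric, so this suffices):
a = -6: -6+-6=-12, -6+-2=-8, -6+2=-4, -6+8=2
a = -2: -2+-2=-4, -2+2=0, -2+8=6
a = 2: 2+2=4, 2+8=10
a = 8: 8+8=16
Distinct sums: {-12, -8, -4, 0, 2, 4, 6, 10, 16}
|A + A| = 9

|A + A| = 9


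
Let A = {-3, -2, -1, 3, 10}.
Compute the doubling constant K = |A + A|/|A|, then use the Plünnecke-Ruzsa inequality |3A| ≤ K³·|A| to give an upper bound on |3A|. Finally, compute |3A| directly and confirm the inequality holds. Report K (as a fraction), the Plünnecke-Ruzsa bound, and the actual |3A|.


|A| = 5.
Step 1: Compute A + A by enumerating all 25 pairs.
A + A = {-6, -5, -4, -3, -2, 0, 1, 2, 6, 7, 8, 9, 13, 20}, so |A + A| = 14.
Step 2: Doubling constant K = |A + A|/|A| = 14/5 = 14/5 ≈ 2.8000.
Step 3: Plünnecke-Ruzsa gives |3A| ≤ K³·|A| = (2.8000)³ · 5 ≈ 109.7600.
Step 4: Compute 3A = A + A + A directly by enumerating all triples (a,b,c) ∈ A³; |3A| = 27.
Step 5: Check 27 ≤ 109.7600? Yes ✓.

K = 14/5, Plünnecke-Ruzsa bound K³|A| ≈ 109.7600, |3A| = 27, inequality holds.


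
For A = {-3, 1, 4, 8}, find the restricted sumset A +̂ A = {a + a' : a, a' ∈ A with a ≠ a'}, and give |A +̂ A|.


Restricted sumset: A +̂ A = {a + a' : a ∈ A, a' ∈ A, a ≠ a'}.
Equivalently, take A + A and drop any sum 2a that is achievable ONLY as a + a for a ∈ A (i.e. sums representable only with equal summands).
Enumerate pairs (a, a') with a < a' (symmetric, so each unordered pair gives one sum; this covers all a ≠ a'):
  -3 + 1 = -2
  -3 + 4 = 1
  -3 + 8 = 5
  1 + 4 = 5
  1 + 8 = 9
  4 + 8 = 12
Collected distinct sums: {-2, 1, 5, 9, 12}
|A +̂ A| = 5
(Reference bound: |A +̂ A| ≥ 2|A| - 3 for |A| ≥ 2, with |A| = 4 giving ≥ 5.)

|A +̂ A| = 5


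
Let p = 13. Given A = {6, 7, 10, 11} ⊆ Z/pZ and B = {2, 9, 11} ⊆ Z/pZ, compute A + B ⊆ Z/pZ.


Work in Z/13Z: reduce every sum a + b modulo 13.
Enumerate all 12 pairs:
a = 6: 6+2=8, 6+9=2, 6+11=4
a = 7: 7+2=9, 7+9=3, 7+11=5
a = 10: 10+2=12, 10+9=6, 10+11=8
a = 11: 11+2=0, 11+9=7, 11+11=9
Distinct residues collected: {0, 2, 3, 4, 5, 6, 7, 8, 9, 12}
|A + B| = 10 (out of 13 total residues).

A + B = {0, 2, 3, 4, 5, 6, 7, 8, 9, 12}


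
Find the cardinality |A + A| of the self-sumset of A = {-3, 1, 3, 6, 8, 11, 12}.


A + A = {a + a' : a, a' ∈ A}; |A| = 7.
General bounds: 2|A| - 1 ≤ |A + A| ≤ |A|(|A|+1)/2, i.e. 13 ≤ |A + A| ≤ 28.
Lower bound 2|A|-1 is attained iff A is an arithmetic progression.
Enumerate sums a + a' for a ≤ a' (symmetric, so this suffices):
a = -3: -3+-3=-6, -3+1=-2, -3+3=0, -3+6=3, -3+8=5, -3+11=8, -3+12=9
a = 1: 1+1=2, 1+3=4, 1+6=7, 1+8=9, 1+11=12, 1+12=13
a = 3: 3+3=6, 3+6=9, 3+8=11, 3+11=14, 3+12=15
a = 6: 6+6=12, 6+8=14, 6+11=17, 6+12=18
a = 8: 8+8=16, 8+11=19, 8+12=20
a = 11: 11+11=22, 11+12=23
a = 12: 12+12=24
Distinct sums: {-6, -2, 0, 2, 3, 4, 5, 6, 7, 8, 9, 11, 12, 13, 14, 15, 16, 17, 18, 19, 20, 22, 23, 24}
|A + A| = 24

|A + A| = 24


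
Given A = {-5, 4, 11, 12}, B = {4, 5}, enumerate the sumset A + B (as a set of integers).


A + B = {a + b : a ∈ A, b ∈ B}.
Enumerate all |A|·|B| = 4·2 = 8 pairs (a, b) and collect distinct sums.
a = -5: -5+4=-1, -5+5=0
a = 4: 4+4=8, 4+5=9
a = 11: 11+4=15, 11+5=16
a = 12: 12+4=16, 12+5=17
Collecting distinct sums: A + B = {-1, 0, 8, 9, 15, 16, 17}
|A + B| = 7

A + B = {-1, 0, 8, 9, 15, 16, 17}


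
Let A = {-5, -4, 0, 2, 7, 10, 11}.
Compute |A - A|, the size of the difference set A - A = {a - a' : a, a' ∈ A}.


A - A = {a - a' : a, a' ∈ A}; |A| = 7.
Bounds: 2|A|-1 ≤ |A - A| ≤ |A|² - |A| + 1, i.e. 13 ≤ |A - A| ≤ 43.
Note: 0 ∈ A - A always (from a - a). The set is symmetric: if d ∈ A - A then -d ∈ A - A.
Enumerate nonzero differences d = a - a' with a > a' (then include -d):
Positive differences: {1, 2, 3, 4, 5, 6, 7, 8, 9, 10, 11, 12, 14, 15, 16}
Full difference set: {0} ∪ (positive diffs) ∪ (negative diffs).
|A - A| = 1 + 2·15 = 31 (matches direct enumeration: 31).

|A - A| = 31


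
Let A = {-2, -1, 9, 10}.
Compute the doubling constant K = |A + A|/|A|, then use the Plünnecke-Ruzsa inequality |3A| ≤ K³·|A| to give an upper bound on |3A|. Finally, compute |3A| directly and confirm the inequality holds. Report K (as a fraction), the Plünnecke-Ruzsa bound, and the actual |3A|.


|A| = 4.
Step 1: Compute A + A by enumerating all 16 pairs.
A + A = {-4, -3, -2, 7, 8, 9, 18, 19, 20}, so |A + A| = 9.
Step 2: Doubling constant K = |A + A|/|A| = 9/4 = 9/4 ≈ 2.2500.
Step 3: Plünnecke-Ruzsa gives |3A| ≤ K³·|A| = (2.2500)³ · 4 ≈ 45.5625.
Step 4: Compute 3A = A + A + A directly by enumerating all triples (a,b,c) ∈ A³; |3A| = 16.
Step 5: Check 16 ≤ 45.5625? Yes ✓.

K = 9/4, Plünnecke-Ruzsa bound K³|A| ≈ 45.5625, |3A| = 16, inequality holds.


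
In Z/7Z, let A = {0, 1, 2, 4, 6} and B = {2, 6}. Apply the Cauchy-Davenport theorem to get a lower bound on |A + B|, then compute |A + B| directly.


Cauchy-Davenport: |A + B| ≥ min(p, |A| + |B| - 1) for A, B nonempty in Z/pZ.
|A| = 5, |B| = 2, p = 7.
CD lower bound = min(7, 5 + 2 - 1) = min(7, 6) = 6.
Compute A + B mod 7 directly:
a = 0: 0+2=2, 0+6=6
a = 1: 1+2=3, 1+6=0
a = 2: 2+2=4, 2+6=1
a = 4: 4+2=6, 4+6=3
a = 6: 6+2=1, 6+6=5
A + B = {0, 1, 2, 3, 4, 5, 6}, so |A + B| = 7.
Verify: 7 ≥ 6? Yes ✓.

CD lower bound = 6, actual |A + B| = 7.


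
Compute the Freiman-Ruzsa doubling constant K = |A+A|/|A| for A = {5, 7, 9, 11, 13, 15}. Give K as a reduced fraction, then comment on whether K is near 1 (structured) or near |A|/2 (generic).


|A| = 6.
Compute A + A by enumerating all 36 pairs.
A + A = {10, 12, 14, 16, 18, 20, 22, 24, 26, 28, 30}, so |A + A| = 11.
K = |A + A| / |A| = 11/6 (already in lowest terms) ≈ 1.8333.
Reference: AP of size 6 gives K = 11/6 ≈ 1.8333; a fully generic set of size 6 gives K ≈ 3.5000.

|A| = 6, |A + A| = 11, K = 11/6.


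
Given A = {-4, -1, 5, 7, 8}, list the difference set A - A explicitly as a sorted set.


A - A = {a - a' : a, a' ∈ A}.
Compute a - a' for each ordered pair (a, a'):
a = -4: -4--4=0, -4--1=-3, -4-5=-9, -4-7=-11, -4-8=-12
a = -1: -1--4=3, -1--1=0, -1-5=-6, -1-7=-8, -1-8=-9
a = 5: 5--4=9, 5--1=6, 5-5=0, 5-7=-2, 5-8=-3
a = 7: 7--4=11, 7--1=8, 7-5=2, 7-7=0, 7-8=-1
a = 8: 8--4=12, 8--1=9, 8-5=3, 8-7=1, 8-8=0
Collecting distinct values (and noting 0 appears from a-a):
A - A = {-12, -11, -9, -8, -6, -3, -2, -1, 0, 1, 2, 3, 6, 8, 9, 11, 12}
|A - A| = 17

A - A = {-12, -11, -9, -8, -6, -3, -2, -1, 0, 1, 2, 3, 6, 8, 9, 11, 12}


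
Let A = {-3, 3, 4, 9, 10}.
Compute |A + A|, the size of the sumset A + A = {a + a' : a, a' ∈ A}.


A + A = {a + a' : a, a' ∈ A}; |A| = 5.
General bounds: 2|A| - 1 ≤ |A + A| ≤ |A|(|A|+1)/2, i.e. 9 ≤ |A + A| ≤ 15.
Lower bound 2|A|-1 is attained iff A is an arithmetic progression.
Enumerate sums a + a' for a ≤ a' (symmetric, so this suffices):
a = -3: -3+-3=-6, -3+3=0, -3+4=1, -3+9=6, -3+10=7
a = 3: 3+3=6, 3+4=7, 3+9=12, 3+10=13
a = 4: 4+4=8, 4+9=13, 4+10=14
a = 9: 9+9=18, 9+10=19
a = 10: 10+10=20
Distinct sums: {-6, 0, 1, 6, 7, 8, 12, 13, 14, 18, 19, 20}
|A + A| = 12

|A + A| = 12


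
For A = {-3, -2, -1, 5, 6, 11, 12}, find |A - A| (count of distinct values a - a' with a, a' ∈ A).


A - A = {a - a' : a, a' ∈ A}; |A| = 7.
Bounds: 2|A|-1 ≤ |A - A| ≤ |A|² - |A| + 1, i.e. 13 ≤ |A - A| ≤ 43.
Note: 0 ∈ A - A always (from a - a). The set is symmetric: if d ∈ A - A then -d ∈ A - A.
Enumerate nonzero differences d = a - a' with a > a' (then include -d):
Positive differences: {1, 2, 5, 6, 7, 8, 9, 12, 13, 14, 15}
Full difference set: {0} ∪ (positive diffs) ∪ (negative diffs).
|A - A| = 1 + 2·11 = 23 (matches direct enumeration: 23).

|A - A| = 23


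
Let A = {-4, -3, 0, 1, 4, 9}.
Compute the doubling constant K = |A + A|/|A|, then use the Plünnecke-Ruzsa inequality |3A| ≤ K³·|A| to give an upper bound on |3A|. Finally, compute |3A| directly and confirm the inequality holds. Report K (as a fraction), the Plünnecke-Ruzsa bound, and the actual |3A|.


|A| = 6.
Step 1: Compute A + A by enumerating all 36 pairs.
A + A = {-8, -7, -6, -4, -3, -2, 0, 1, 2, 4, 5, 6, 8, 9, 10, 13, 18}, so |A + A| = 17.
Step 2: Doubling constant K = |A + A|/|A| = 17/6 = 17/6 ≈ 2.8333.
Step 3: Plünnecke-Ruzsa gives |3A| ≤ K³·|A| = (2.8333)³ · 6 ≈ 136.4722.
Step 4: Compute 3A = A + A + A directly by enumerating all triples (a,b,c) ∈ A³; |3A| = 33.
Step 5: Check 33 ≤ 136.4722? Yes ✓.

K = 17/6, Plünnecke-Ruzsa bound K³|A| ≈ 136.4722, |3A| = 33, inequality holds.


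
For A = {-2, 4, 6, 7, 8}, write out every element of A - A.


A - A = {a - a' : a, a' ∈ A}.
Compute a - a' for each ordered pair (a, a'):
a = -2: -2--2=0, -2-4=-6, -2-6=-8, -2-7=-9, -2-8=-10
a = 4: 4--2=6, 4-4=0, 4-6=-2, 4-7=-3, 4-8=-4
a = 6: 6--2=8, 6-4=2, 6-6=0, 6-7=-1, 6-8=-2
a = 7: 7--2=9, 7-4=3, 7-6=1, 7-7=0, 7-8=-1
a = 8: 8--2=10, 8-4=4, 8-6=2, 8-7=1, 8-8=0
Collecting distinct values (and noting 0 appears from a-a):
A - A = {-10, -9, -8, -6, -4, -3, -2, -1, 0, 1, 2, 3, 4, 6, 8, 9, 10}
|A - A| = 17

A - A = {-10, -9, -8, -6, -4, -3, -2, -1, 0, 1, 2, 3, 4, 6, 8, 9, 10}


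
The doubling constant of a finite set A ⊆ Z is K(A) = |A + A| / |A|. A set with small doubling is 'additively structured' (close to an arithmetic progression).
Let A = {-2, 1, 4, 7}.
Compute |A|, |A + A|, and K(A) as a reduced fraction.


|A| = 4.
Compute A + A by enumerating all 16 pairs.
A + A = {-4, -1, 2, 5, 8, 11, 14}, so |A + A| = 7.
K = |A + A| / |A| = 7/4 (already in lowest terms) ≈ 1.7500.
Reference: AP of size 4 gives K = 7/4 ≈ 1.7500; a fully generic set of size 4 gives K ≈ 2.5000.

|A| = 4, |A + A| = 7, K = 7/4.


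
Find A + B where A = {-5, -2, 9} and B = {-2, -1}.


A + B = {a + b : a ∈ A, b ∈ B}.
Enumerate all |A|·|B| = 3·2 = 6 pairs (a, b) and collect distinct sums.
a = -5: -5+-2=-7, -5+-1=-6
a = -2: -2+-2=-4, -2+-1=-3
a = 9: 9+-2=7, 9+-1=8
Collecting distinct sums: A + B = {-7, -6, -4, -3, 7, 8}
|A + B| = 6

A + B = {-7, -6, -4, -3, 7, 8}


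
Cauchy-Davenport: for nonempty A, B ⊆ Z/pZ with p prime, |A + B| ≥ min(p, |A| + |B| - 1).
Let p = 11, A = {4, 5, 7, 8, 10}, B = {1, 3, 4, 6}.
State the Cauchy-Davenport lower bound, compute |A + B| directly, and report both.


Cauchy-Davenport: |A + B| ≥ min(p, |A| + |B| - 1) for A, B nonempty in Z/pZ.
|A| = 5, |B| = 4, p = 11.
CD lower bound = min(11, 5 + 4 - 1) = min(11, 8) = 8.
Compute A + B mod 11 directly:
a = 4: 4+1=5, 4+3=7, 4+4=8, 4+6=10
a = 5: 5+1=6, 5+3=8, 5+4=9, 5+6=0
a = 7: 7+1=8, 7+3=10, 7+4=0, 7+6=2
a = 8: 8+1=9, 8+3=0, 8+4=1, 8+6=3
a = 10: 10+1=0, 10+3=2, 10+4=3, 10+6=5
A + B = {0, 1, 2, 3, 5, 6, 7, 8, 9, 10}, so |A + B| = 10.
Verify: 10 ≥ 8? Yes ✓.

CD lower bound = 8, actual |A + B| = 10.


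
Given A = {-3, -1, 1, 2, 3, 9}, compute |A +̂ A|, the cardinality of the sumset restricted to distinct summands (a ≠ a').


Restricted sumset: A +̂ A = {a + a' : a ∈ A, a' ∈ A, a ≠ a'}.
Equivalently, take A + A and drop any sum 2a that is achievable ONLY as a + a for a ∈ A (i.e. sums representable only with equal summands).
Enumerate pairs (a, a') with a < a' (symmetric, so each unordered pair gives one sum; this covers all a ≠ a'):
  -3 + -1 = -4
  -3 + 1 = -2
  -3 + 2 = -1
  -3 + 3 = 0
  -3 + 9 = 6
  -1 + 1 = 0
  -1 + 2 = 1
  -1 + 3 = 2
  -1 + 9 = 8
  1 + 2 = 3
  1 + 3 = 4
  1 + 9 = 10
  2 + 3 = 5
  2 + 9 = 11
  3 + 9 = 12
Collected distinct sums: {-4, -2, -1, 0, 1, 2, 3, 4, 5, 6, 8, 10, 11, 12}
|A +̂ A| = 14
(Reference bound: |A +̂ A| ≥ 2|A| - 3 for |A| ≥ 2, with |A| = 6 giving ≥ 9.)

|A +̂ A| = 14


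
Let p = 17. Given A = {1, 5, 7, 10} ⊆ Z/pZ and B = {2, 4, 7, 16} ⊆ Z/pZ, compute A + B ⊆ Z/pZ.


Work in Z/17Z: reduce every sum a + b modulo 17.
Enumerate all 16 pairs:
a = 1: 1+2=3, 1+4=5, 1+7=8, 1+16=0
a = 5: 5+2=7, 5+4=9, 5+7=12, 5+16=4
a = 7: 7+2=9, 7+4=11, 7+7=14, 7+16=6
a = 10: 10+2=12, 10+4=14, 10+7=0, 10+16=9
Distinct residues collected: {0, 3, 4, 5, 6, 7, 8, 9, 11, 12, 14}
|A + B| = 11 (out of 17 total residues).

A + B = {0, 3, 4, 5, 6, 7, 8, 9, 11, 12, 14}


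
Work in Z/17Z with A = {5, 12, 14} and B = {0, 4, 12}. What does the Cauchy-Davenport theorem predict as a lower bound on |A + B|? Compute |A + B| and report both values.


Cauchy-Davenport: |A + B| ≥ min(p, |A| + |B| - 1) for A, B nonempty in Z/pZ.
|A| = 3, |B| = 3, p = 17.
CD lower bound = min(17, 3 + 3 - 1) = min(17, 5) = 5.
Compute A + B mod 17 directly:
a = 5: 5+0=5, 5+4=9, 5+12=0
a = 12: 12+0=12, 12+4=16, 12+12=7
a = 14: 14+0=14, 14+4=1, 14+12=9
A + B = {0, 1, 5, 7, 9, 12, 14, 16}, so |A + B| = 8.
Verify: 8 ≥ 5? Yes ✓.

CD lower bound = 5, actual |A + B| = 8.


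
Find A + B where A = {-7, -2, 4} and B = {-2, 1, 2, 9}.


A + B = {a + b : a ∈ A, b ∈ B}.
Enumerate all |A|·|B| = 3·4 = 12 pairs (a, b) and collect distinct sums.
a = -7: -7+-2=-9, -7+1=-6, -7+2=-5, -7+9=2
a = -2: -2+-2=-4, -2+1=-1, -2+2=0, -2+9=7
a = 4: 4+-2=2, 4+1=5, 4+2=6, 4+9=13
Collecting distinct sums: A + B = {-9, -6, -5, -4, -1, 0, 2, 5, 6, 7, 13}
|A + B| = 11

A + B = {-9, -6, -5, -4, -1, 0, 2, 5, 6, 7, 13}


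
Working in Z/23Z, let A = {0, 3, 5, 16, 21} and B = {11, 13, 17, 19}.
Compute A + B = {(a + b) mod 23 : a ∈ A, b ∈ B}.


Work in Z/23Z: reduce every sum a + b modulo 23.
Enumerate all 20 pairs:
a = 0: 0+11=11, 0+13=13, 0+17=17, 0+19=19
a = 3: 3+11=14, 3+13=16, 3+17=20, 3+19=22
a = 5: 5+11=16, 5+13=18, 5+17=22, 5+19=1
a = 16: 16+11=4, 16+13=6, 16+17=10, 16+19=12
a = 21: 21+11=9, 21+13=11, 21+17=15, 21+19=17
Distinct residues collected: {1, 4, 6, 9, 10, 11, 12, 13, 14, 15, 16, 17, 18, 19, 20, 22}
|A + B| = 16 (out of 23 total residues).

A + B = {1, 4, 6, 9, 10, 11, 12, 13, 14, 15, 16, 17, 18, 19, 20, 22}


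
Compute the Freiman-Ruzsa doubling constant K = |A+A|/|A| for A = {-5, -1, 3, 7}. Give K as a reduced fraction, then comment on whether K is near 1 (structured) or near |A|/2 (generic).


|A| = 4.
Compute A + A by enumerating all 16 pairs.
A + A = {-10, -6, -2, 2, 6, 10, 14}, so |A + A| = 7.
K = |A + A| / |A| = 7/4 (already in lowest terms) ≈ 1.7500.
Reference: AP of size 4 gives K = 7/4 ≈ 1.7500; a fully generic set of size 4 gives K ≈ 2.5000.

|A| = 4, |A + A| = 7, K = 7/4.


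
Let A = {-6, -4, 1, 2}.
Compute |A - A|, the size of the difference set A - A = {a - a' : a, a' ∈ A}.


A - A = {a - a' : a, a' ∈ A}; |A| = 4.
Bounds: 2|A|-1 ≤ |A - A| ≤ |A|² - |A| + 1, i.e. 7 ≤ |A - A| ≤ 13.
Note: 0 ∈ A - A always (from a - a). The set is symmetric: if d ∈ A - A then -d ∈ A - A.
Enumerate nonzero differences d = a - a' with a > a' (then include -d):
Positive differences: {1, 2, 5, 6, 7, 8}
Full difference set: {0} ∪ (positive diffs) ∪ (negative diffs).
|A - A| = 1 + 2·6 = 13 (matches direct enumeration: 13).

|A - A| = 13


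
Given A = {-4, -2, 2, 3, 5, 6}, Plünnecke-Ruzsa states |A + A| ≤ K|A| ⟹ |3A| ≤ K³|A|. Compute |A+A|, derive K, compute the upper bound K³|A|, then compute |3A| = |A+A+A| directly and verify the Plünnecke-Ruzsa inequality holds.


|A| = 6.
Step 1: Compute A + A by enumerating all 36 pairs.
A + A = {-8, -6, -4, -2, -1, 0, 1, 2, 3, 4, 5, 6, 7, 8, 9, 10, 11, 12}, so |A + A| = 18.
Step 2: Doubling constant K = |A + A|/|A| = 18/6 = 18/6 ≈ 3.0000.
Step 3: Plünnecke-Ruzsa gives |3A| ≤ K³·|A| = (3.0000)³ · 6 ≈ 162.0000.
Step 4: Compute 3A = A + A + A directly by enumerating all triples (a,b,c) ∈ A³; |3A| = 28.
Step 5: Check 28 ≤ 162.0000? Yes ✓.

K = 18/6, Plünnecke-Ruzsa bound K³|A| ≈ 162.0000, |3A| = 28, inequality holds.


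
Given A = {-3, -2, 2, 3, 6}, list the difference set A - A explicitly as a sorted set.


A - A = {a - a' : a, a' ∈ A}.
Compute a - a' for each ordered pair (a, a'):
a = -3: -3--3=0, -3--2=-1, -3-2=-5, -3-3=-6, -3-6=-9
a = -2: -2--3=1, -2--2=0, -2-2=-4, -2-3=-5, -2-6=-8
a = 2: 2--3=5, 2--2=4, 2-2=0, 2-3=-1, 2-6=-4
a = 3: 3--3=6, 3--2=5, 3-2=1, 3-3=0, 3-6=-3
a = 6: 6--3=9, 6--2=8, 6-2=4, 6-3=3, 6-6=0
Collecting distinct values (and noting 0 appears from a-a):
A - A = {-9, -8, -6, -5, -4, -3, -1, 0, 1, 3, 4, 5, 6, 8, 9}
|A - A| = 15

A - A = {-9, -8, -6, -5, -4, -3, -1, 0, 1, 3, 4, 5, 6, 8, 9}


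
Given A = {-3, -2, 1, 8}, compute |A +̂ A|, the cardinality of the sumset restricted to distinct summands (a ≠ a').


Restricted sumset: A +̂ A = {a + a' : a ∈ A, a' ∈ A, a ≠ a'}.
Equivalently, take A + A and drop any sum 2a that is achievable ONLY as a + a for a ∈ A (i.e. sums representable only with equal summands).
Enumerate pairs (a, a') with a < a' (symmetric, so each unordered pair gives one sum; this covers all a ≠ a'):
  -3 + -2 = -5
  -3 + 1 = -2
  -3 + 8 = 5
  -2 + 1 = -1
  -2 + 8 = 6
  1 + 8 = 9
Collected distinct sums: {-5, -2, -1, 5, 6, 9}
|A +̂ A| = 6
(Reference bound: |A +̂ A| ≥ 2|A| - 3 for |A| ≥ 2, with |A| = 4 giving ≥ 5.)

|A +̂ A| = 6


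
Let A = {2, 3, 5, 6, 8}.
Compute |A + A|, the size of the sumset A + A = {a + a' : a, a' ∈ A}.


A + A = {a + a' : a, a' ∈ A}; |A| = 5.
General bounds: 2|A| - 1 ≤ |A + A| ≤ |A|(|A|+1)/2, i.e. 9 ≤ |A + A| ≤ 15.
Lower bound 2|A|-1 is attained iff A is an arithmetic progression.
Enumerate sums a + a' for a ≤ a' (symmetric, so this suffices):
a = 2: 2+2=4, 2+3=5, 2+5=7, 2+6=8, 2+8=10
a = 3: 3+3=6, 3+5=8, 3+6=9, 3+8=11
a = 5: 5+5=10, 5+6=11, 5+8=13
a = 6: 6+6=12, 6+8=14
a = 8: 8+8=16
Distinct sums: {4, 5, 6, 7, 8, 9, 10, 11, 12, 13, 14, 16}
|A + A| = 12

|A + A| = 12


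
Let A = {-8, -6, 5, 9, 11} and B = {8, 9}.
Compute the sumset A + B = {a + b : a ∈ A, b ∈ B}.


A + B = {a + b : a ∈ A, b ∈ B}.
Enumerate all |A|·|B| = 5·2 = 10 pairs (a, b) and collect distinct sums.
a = -8: -8+8=0, -8+9=1
a = -6: -6+8=2, -6+9=3
a = 5: 5+8=13, 5+9=14
a = 9: 9+8=17, 9+9=18
a = 11: 11+8=19, 11+9=20
Collecting distinct sums: A + B = {0, 1, 2, 3, 13, 14, 17, 18, 19, 20}
|A + B| = 10

A + B = {0, 1, 2, 3, 13, 14, 17, 18, 19, 20}


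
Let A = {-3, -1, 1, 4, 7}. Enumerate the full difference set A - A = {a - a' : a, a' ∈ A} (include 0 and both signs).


A - A = {a - a' : a, a' ∈ A}.
Compute a - a' for each ordered pair (a, a'):
a = -3: -3--3=0, -3--1=-2, -3-1=-4, -3-4=-7, -3-7=-10
a = -1: -1--3=2, -1--1=0, -1-1=-2, -1-4=-5, -1-7=-8
a = 1: 1--3=4, 1--1=2, 1-1=0, 1-4=-3, 1-7=-6
a = 4: 4--3=7, 4--1=5, 4-1=3, 4-4=0, 4-7=-3
a = 7: 7--3=10, 7--1=8, 7-1=6, 7-4=3, 7-7=0
Collecting distinct values (and noting 0 appears from a-a):
A - A = {-10, -8, -7, -6, -5, -4, -3, -2, 0, 2, 3, 4, 5, 6, 7, 8, 10}
|A - A| = 17

A - A = {-10, -8, -7, -6, -5, -4, -3, -2, 0, 2, 3, 4, 5, 6, 7, 8, 10}


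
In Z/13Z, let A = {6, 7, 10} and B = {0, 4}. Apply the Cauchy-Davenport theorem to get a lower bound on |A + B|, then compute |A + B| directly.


Cauchy-Davenport: |A + B| ≥ min(p, |A| + |B| - 1) for A, B nonempty in Z/pZ.
|A| = 3, |B| = 2, p = 13.
CD lower bound = min(13, 3 + 2 - 1) = min(13, 4) = 4.
Compute A + B mod 13 directly:
a = 6: 6+0=6, 6+4=10
a = 7: 7+0=7, 7+4=11
a = 10: 10+0=10, 10+4=1
A + B = {1, 6, 7, 10, 11}, so |A + B| = 5.
Verify: 5 ≥ 4? Yes ✓.

CD lower bound = 4, actual |A + B| = 5.


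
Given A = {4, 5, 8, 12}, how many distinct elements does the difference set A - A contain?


A - A = {a - a' : a, a' ∈ A}; |A| = 4.
Bounds: 2|A|-1 ≤ |A - A| ≤ |A|² - |A| + 1, i.e. 7 ≤ |A - A| ≤ 13.
Note: 0 ∈ A - A always (from a - a). The set is symmetric: if d ∈ A - A then -d ∈ A - A.
Enumerate nonzero differences d = a - a' with a > a' (then include -d):
Positive differences: {1, 3, 4, 7, 8}
Full difference set: {0} ∪ (positive diffs) ∪ (negative diffs).
|A - A| = 1 + 2·5 = 11 (matches direct enumeration: 11).

|A - A| = 11


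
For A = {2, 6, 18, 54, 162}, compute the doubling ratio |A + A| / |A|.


|A| = 5.
Compute A + A by enumerating all 25 pairs.
A + A = {4, 8, 12, 20, 24, 36, 56, 60, 72, 108, 164, 168, 180, 216, 324}, so |A + A| = 15.
K = |A + A| / |A| = 15/5 = 3/1 ≈ 3.0000.
Reference: AP of size 5 gives K = 9/5 ≈ 1.8000; a fully generic set of size 5 gives K ≈ 3.0000.

|A| = 5, |A + A| = 15, K = 15/5 = 3/1.


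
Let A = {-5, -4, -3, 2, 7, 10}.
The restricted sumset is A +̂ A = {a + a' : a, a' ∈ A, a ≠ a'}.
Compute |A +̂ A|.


Restricted sumset: A +̂ A = {a + a' : a ∈ A, a' ∈ A, a ≠ a'}.
Equivalently, take A + A and drop any sum 2a that is achievable ONLY as a + a for a ∈ A (i.e. sums representable only with equal summands).
Enumerate pairs (a, a') with a < a' (symmetric, so each unordered pair gives one sum; this covers all a ≠ a'):
  -5 + -4 = -9
  -5 + -3 = -8
  -5 + 2 = -3
  -5 + 7 = 2
  -5 + 10 = 5
  -4 + -3 = -7
  -4 + 2 = -2
  -4 + 7 = 3
  -4 + 10 = 6
  -3 + 2 = -1
  -3 + 7 = 4
  -3 + 10 = 7
  2 + 7 = 9
  2 + 10 = 12
  7 + 10 = 17
Collected distinct sums: {-9, -8, -7, -3, -2, -1, 2, 3, 4, 5, 6, 7, 9, 12, 17}
|A +̂ A| = 15
(Reference bound: |A +̂ A| ≥ 2|A| - 3 for |A| ≥ 2, with |A| = 6 giving ≥ 9.)

|A +̂ A| = 15


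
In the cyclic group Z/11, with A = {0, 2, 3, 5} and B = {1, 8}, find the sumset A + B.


Work in Z/11Z: reduce every sum a + b modulo 11.
Enumerate all 8 pairs:
a = 0: 0+1=1, 0+8=8
a = 2: 2+1=3, 2+8=10
a = 3: 3+1=4, 3+8=0
a = 5: 5+1=6, 5+8=2
Distinct residues collected: {0, 1, 2, 3, 4, 6, 8, 10}
|A + B| = 8 (out of 11 total residues).

A + B = {0, 1, 2, 3, 4, 6, 8, 10}
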